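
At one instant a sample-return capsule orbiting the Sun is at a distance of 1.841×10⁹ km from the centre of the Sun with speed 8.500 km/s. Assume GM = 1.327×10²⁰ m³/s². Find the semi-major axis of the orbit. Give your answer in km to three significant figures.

a ≈ 1.85×10⁹ km

r = 1.841×10¹² m.
Vis-viva rearranged: 1/a = 2/r − v²/μ = 1.086×10⁻¹² − 5.445×10⁻¹³ = 5.419×10⁻¹³ m⁻¹.
a = 1.845×10¹² m = 1.8453×10⁹ km.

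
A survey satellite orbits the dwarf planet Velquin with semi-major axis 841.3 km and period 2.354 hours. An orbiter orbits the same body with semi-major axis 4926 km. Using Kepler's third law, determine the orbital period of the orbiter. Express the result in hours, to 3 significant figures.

T₂ ≈ 33.4 hours

Kepler's third law: T² ∝ a³, so T₂ = T₁ (a₂/a₁)^(3/2).
a₂/a₁ = 5.855, (a₂/a₁)^(3/2) = 14.17.
T₂ = 2.354 × 14.17 = 33.35 hours.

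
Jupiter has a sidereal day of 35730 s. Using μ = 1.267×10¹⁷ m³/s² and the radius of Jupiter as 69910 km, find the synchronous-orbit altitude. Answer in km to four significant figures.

h_sync ≈ 90110 km

A synchronous orbit has period T, so by Kepler's third law a = (μT²/4π²)^(1/3).
μT²/4π² = 1.267×10¹⁷ × (3.573×10⁴)² / 39.48 = 4.097×10²⁴ m³.
a = 1.600×10⁸ m = 1.6002×10⁵ km.
Altitude h = a − R = 1.6002×10⁵ − 69910 = 90105 km.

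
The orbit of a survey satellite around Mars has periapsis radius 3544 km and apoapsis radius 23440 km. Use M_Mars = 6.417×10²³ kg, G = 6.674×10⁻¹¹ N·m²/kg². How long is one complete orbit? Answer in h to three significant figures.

T ≈ 13.2 h

μ = GM = 6.674×10⁻¹¹ × 6.417×10²³ = 4.283×10¹³ m³/s².
Semi-major axis a = (r_p + r_a)/2 = (3544.0 + 23440)/2 = 13492 km = 1.349×10⁷ m.
By Kepler's third law T = 2π√(a³/μ) = 2π × 7.573×10³ = 4.758×10⁴ s.
= 13.22 h.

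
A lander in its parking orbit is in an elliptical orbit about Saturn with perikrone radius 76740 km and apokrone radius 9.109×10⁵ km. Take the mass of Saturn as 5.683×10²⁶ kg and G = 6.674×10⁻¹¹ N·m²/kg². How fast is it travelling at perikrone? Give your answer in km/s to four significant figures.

μ = GM = 6.674×10⁻¹¹ × 5.683×10²⁶ = 3.793×10¹⁶ m³/s².
Semi-major axis a = (r_p + r_a)/2 = 4.9382×10⁵ km = 4.938×10⁸ m.
Vis-viva: v² = μ(2/r − 1/a) = 3.793×10¹⁶ × (2.606×10⁻⁸ − 2.025×10⁻⁹) = 9.117×10⁸ m²/s².
v = 30190 m/s = 30.19 km/s.

v ≈ 30.19 km/s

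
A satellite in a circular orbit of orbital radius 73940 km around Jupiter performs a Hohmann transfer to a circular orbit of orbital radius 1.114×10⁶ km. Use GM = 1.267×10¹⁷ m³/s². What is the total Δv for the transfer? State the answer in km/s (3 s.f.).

Δv_total ≈ 22.2 km/s

r₁ = 73940 km = 7.394×10⁷ m.
r₂ = 1.114×10⁶ km = 1.114×10⁹ m.
Transfer ellipse a_t = (r₁ + r₂)/2 = 5.940×10⁸ m.
At r₁: circular v_c1 = √(μ/r₁) = 41400 m/s; transfer-perijove v_p = √[μ(2/r₁ − 1/a_t)] = 56690 m/s.
Δv₁ = v_p − v_c1 = 15300 m/s.
At r₂: circular v_c2 = √(μ/r₂) = 10660 m/s; transfer-apojove v_a = √[μ(2/r₂ − 1/a_t)] = 3763 m/s.
Δv₂ = v_c2 − v_a = 6902 m/s.
Total Δv = Δv₁ + Δv₂ = 22200 m/s = 22.20 km/s.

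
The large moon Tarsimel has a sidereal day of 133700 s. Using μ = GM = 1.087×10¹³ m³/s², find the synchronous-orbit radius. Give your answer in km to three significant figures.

r_sync ≈ 17000 km

A synchronous orbit has period T, so by Kepler's third law a = (μT²/4π²)^(1/3).
μT²/4π² = 1.087×10¹³ × (1.337×10⁵)² / 39.48 = 4.922×10²¹ m³.
a = 1.701×10⁷ m = 17010 km.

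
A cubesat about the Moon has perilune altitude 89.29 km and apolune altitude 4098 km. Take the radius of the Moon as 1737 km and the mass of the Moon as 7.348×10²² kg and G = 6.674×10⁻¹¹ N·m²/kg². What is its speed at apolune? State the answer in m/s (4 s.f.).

v ≈ 633.0 m/s

μ = GM = 6.674×10⁻¹¹ × 7.348×10²² = 4.904×10¹² m³/s².
r_p = 1737 + 89.29 = 1826.3 km = 1.8263×10⁶ m.
r_a = 1737 + 4098 = 5835.0 km = 5.8350×10⁶ m.
Semi-major axis a = (r_p + r_a)/2 = 3830.6 km = 3.831×10⁶ m.
Vis-viva: v² = μ(2/r − 1/a) = 4.904×10¹² × (3.428×10⁻⁷ − 2.611×10⁻⁷) = 4.007×10⁵ m²/s².
v = 633.0 m/s.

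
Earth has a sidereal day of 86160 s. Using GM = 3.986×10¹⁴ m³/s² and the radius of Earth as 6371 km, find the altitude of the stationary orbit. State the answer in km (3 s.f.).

h_sync ≈ 35800 km

A synchronous orbit has period T, so by Kepler's third law a = (μT²/4π²)^(1/3).
μT²/4π² = 3.986×10¹⁴ × (8.616×10⁴)² / 39.48 = 7.495×10²² m³.
a = 4.216×10⁷ m = 42163 km.
Altitude h = a − R = 42163 − 6371 = 35792 km.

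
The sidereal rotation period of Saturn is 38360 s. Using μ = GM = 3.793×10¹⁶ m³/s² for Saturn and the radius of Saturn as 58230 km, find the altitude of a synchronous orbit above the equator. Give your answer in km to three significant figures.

h_sync ≈ 54000 km

A synchronous orbit has period T, so by Kepler's third law a = (μT²/4π²)^(1/3).
μT²/4π² = 3.793×10¹⁶ × (3.836×10⁴)² / 39.48 = 1.414×10²⁴ m³.
a = 1.122×10⁸ m = 1.1223×10⁵ km.
Altitude h = a − R = 1.1223×10⁵ − 58230 = 54005 km.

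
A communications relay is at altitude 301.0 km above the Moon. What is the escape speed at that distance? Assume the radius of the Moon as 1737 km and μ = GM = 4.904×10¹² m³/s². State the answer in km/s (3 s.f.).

r = 1737 + 301.0 = 2038.0 km = 2.0380×10⁶ m.
Escape speed v_esc = √(2μ/r) = √(2 × 4.904×10¹² / 2.038×10⁶) = √(4.813×10⁶) = 2194 m/s.
= 2.194 km/s.

v_esc ≈ 2.19 km/s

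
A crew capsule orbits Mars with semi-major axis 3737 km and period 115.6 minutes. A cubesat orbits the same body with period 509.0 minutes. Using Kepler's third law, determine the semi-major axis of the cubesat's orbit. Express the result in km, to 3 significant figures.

a₂ ≈ 10000 km

Kepler's third law: a³ ∝ T², so a₂ = a₁ (T₂/T₁)^(2/3).
T₂/T₁ = 4.403, (T₂/T₁)^(2/3) = 2.686.
a₂ = 3737 × 2.686 = 10040 km.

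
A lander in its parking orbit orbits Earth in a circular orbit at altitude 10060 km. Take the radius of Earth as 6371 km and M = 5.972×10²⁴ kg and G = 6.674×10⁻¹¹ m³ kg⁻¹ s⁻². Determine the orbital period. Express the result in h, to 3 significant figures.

T ≈ 5.82 h

μ = GM = 6.674×10⁻¹¹ × 5.972×10²⁴ = 3.986×10¹⁴ m³/s².
r = 6371 + 10060 = 16431 km = 1.6431×10⁷ m.
Kepler's third law: T = 2π√(r³/μ) = 2π√((1.643×10⁷)³ / 3.986×10¹⁴).
r³/μ = 1.113×10⁷ s², so T = 2π × 3.336×10³ = 2.096×10⁴ s.
Converting: 2.096×10⁴ s ÷ 3600 = 5.823 h.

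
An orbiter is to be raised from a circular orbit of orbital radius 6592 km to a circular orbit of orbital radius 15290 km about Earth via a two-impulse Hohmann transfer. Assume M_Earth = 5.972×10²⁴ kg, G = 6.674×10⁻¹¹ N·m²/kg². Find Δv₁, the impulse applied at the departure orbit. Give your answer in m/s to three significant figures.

μ = GM = 6.674×10⁻¹¹ × 5.972×10²⁴ = 3.986×10¹⁴ m³/s².
r₁ = 6592 km = 6.592×10⁶ m.
r₂ = 15290 km = 1.529×10⁷ m.
Transfer ellipse a_t = (r₁ + r₂)/2 = 1.094×10⁷ m.
At r₁: circular v_c1 = √(μ/r₁) = 7776 m/s; transfer-perigee v_p = √[μ(2/r₁ − 1/a_t)] = 9192 m/s.
Δv₁ = v_p − v_c1 = 1416 m/s.

Δv ≈ 1420 m/s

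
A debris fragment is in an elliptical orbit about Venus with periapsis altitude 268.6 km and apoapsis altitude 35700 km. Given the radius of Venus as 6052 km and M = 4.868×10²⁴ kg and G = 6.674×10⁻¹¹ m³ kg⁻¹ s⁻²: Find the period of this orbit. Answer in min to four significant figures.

μ = GM = 6.674×10⁻¹¹ × 4.868×10²⁴ = 3.249×10¹⁴ m³/s².
r_p = 6052 + 268.6 = 6320.6 km = 6.3206×10⁶ m.
r_a = 6052 + 35700 = 41752 km = 4.1752×10⁷ m.
Semi-major axis a = (r_p + r_a)/2 = (6320.6 + 41752)/2 = 24036 km = 2.404×10⁷ m.
By Kepler's third law T = 2π√(a³/μ) = 2π × 6.538×10³ = 4.108×10⁴ s.
= 684.6 min.

T ≈ 684.6 min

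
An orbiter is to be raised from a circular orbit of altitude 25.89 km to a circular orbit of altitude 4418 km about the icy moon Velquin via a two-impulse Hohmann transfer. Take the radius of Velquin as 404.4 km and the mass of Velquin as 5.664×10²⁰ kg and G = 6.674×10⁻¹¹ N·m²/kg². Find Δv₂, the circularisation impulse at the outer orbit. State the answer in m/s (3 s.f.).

Δv ≈ 52.7 m/s

μ = GM = 6.674×10⁻¹¹ × 5.664×10²⁰ = 3.780×10¹⁰ m³/s².
r₁ = 404.4 + 25.89 = 430.29 km = 4.3029×10⁵ m.
r₂ = 404.4 + 4418 = 4822.4 km = 4.8224×10⁶ m.
Transfer ellipse a_t = (r₁ + r₂)/2 = 2.626×10⁶ m.
At r₁: circular v_c1 = √(μ/r₁) = 296.4 m/s; transfer-periapsis v_p = √[μ(2/r₁ − 1/a_t)] = 401.6 m/s.
At r₂: circular v_c2 = √(μ/r₂) = 88.54 m/s; transfer-apoapsis v_a = √[μ(2/r₂ − 1/a_t)] = 35.84 m/s.
Δv₂ = v_c2 − v_a = 52.70 m/s.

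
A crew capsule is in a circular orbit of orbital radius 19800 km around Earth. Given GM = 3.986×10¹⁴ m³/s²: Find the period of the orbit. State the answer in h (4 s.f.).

r = 19800 km = 1.980×10⁷ m.
Kepler's third law: T = 2π√(r³/μ) = 2π√((1.980×10⁷)³ / 3.986×10¹⁴).
r³/μ = 1.947×10⁷ s², so T = 2π × 4.413×10³ = 2.773×10⁴ s.
Converting: 2.773×10⁴ s ÷ 3600 = 7.702 h.

T ≈ 7.702 h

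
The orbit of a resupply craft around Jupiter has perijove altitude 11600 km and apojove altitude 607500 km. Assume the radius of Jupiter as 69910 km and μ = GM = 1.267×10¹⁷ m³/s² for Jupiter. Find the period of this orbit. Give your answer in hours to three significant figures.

T ≈ 36.2 hours

r_p = 69910 + 11600 = 81510 km = 8.1510×10⁷ m.
r_a = 69910 + 607500 = 677410 km = 6.7741×10⁸ m.
Semi-major axis a = (r_p + r_a)/2 = (81510 + 6.7741×10⁵)/2 = 3.7946×10⁵ km = 3.795×10⁸ m.
By Kepler's third law T = 2π√(a³/μ) = 2π × 2.077×10⁴ = 1.305×10⁵ s.
= 36.24 hours.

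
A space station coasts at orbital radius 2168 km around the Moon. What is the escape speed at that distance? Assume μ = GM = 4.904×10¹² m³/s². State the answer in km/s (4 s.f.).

r = 2168 km = 2.168×10⁶ m.
Escape speed v_esc = √(2μ/r) = √(2 × 4.904×10¹² / 2.168×10⁶) = √(4.524×10⁶) = 2127 m/s.
= 2.127 km/s.

v_esc ≈ 2.127 km/s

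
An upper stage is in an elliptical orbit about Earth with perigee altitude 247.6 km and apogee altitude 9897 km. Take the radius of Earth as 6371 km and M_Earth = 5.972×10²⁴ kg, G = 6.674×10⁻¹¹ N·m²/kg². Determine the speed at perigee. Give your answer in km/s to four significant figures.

μ = GM = 6.674×10⁻¹¹ × 5.972×10²⁴ = 3.986×10¹⁴ m³/s².
r_p = 6371 + 247.6 = 6618.6 km = 6.6186×10⁶ m.
r_a = 6371 + 9897 = 16268 km = 1.6268×10⁷ m.
Semi-major axis a = (r_p + r_a)/2 = 11443 km = 1.144×10⁷ m.
Vis-viva: v² = μ(2/r − 1/a) = 3.986×10¹⁴ × (3.022×10⁻⁷ − 8.739×10⁻⁸) = 8.561×10⁷ m²/s².
v = 9253 m/s = 9.253 km/s.

v ≈ 9.253 km/s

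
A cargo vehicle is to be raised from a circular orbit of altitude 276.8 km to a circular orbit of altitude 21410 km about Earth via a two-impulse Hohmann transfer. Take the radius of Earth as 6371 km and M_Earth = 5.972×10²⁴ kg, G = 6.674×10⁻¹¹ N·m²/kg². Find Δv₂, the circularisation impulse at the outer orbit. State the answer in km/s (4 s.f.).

Δv ≈ 1.434 km/s

μ = GM = 6.674×10⁻¹¹ × 5.972×10²⁴ = 3.986×10¹⁴ m³/s².
r₁ = 6371 + 276.8 = 6647.8 km = 6.6478×10⁶ m.
r₂ = 6371 + 21410 = 27781 km = 2.7781×10⁷ m.
Transfer ellipse a_t = (r₁ + r₂)/2 = 1.721×10⁷ m.
At r₁: circular v_c1 = √(μ/r₁) = 7743 m/s; transfer-perigee v_p = √[μ(2/r₁ − 1/a_t)] = 9837 m/s.
At r₂: circular v_c2 = √(μ/r₂) = 3788 m/s; transfer-apogee v_a = √[μ(2/r₂ − 1/a_t)] = 2354 m/s.
Δv₂ = v_c2 − v_a = 1434 m/s.
= 1.434 km/s.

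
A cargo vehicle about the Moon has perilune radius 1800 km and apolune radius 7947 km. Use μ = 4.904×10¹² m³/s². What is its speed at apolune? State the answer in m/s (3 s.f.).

Semi-major axis a = (r_p + r_a)/2 = 4873.5 km = 4.874×10⁶ m.
Vis-viva: v² = μ(2/r − 1/a) = 4.904×10¹² × (2.517×10⁻⁷ − 2.052×10⁻⁷) = 2.279×10⁵ m²/s².
v = 477.4 m/s.

v ≈ 477 m/s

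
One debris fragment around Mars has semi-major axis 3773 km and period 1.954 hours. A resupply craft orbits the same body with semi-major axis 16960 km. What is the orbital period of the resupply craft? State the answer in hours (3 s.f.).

T₂ ≈ 18.6 hours

Kepler's third law: T² ∝ a³, so T₂ = T₁ (a₂/a₁)^(3/2).
a₂/a₁ = 4.495, (a₂/a₁)^(3/2) = 9.530.
T₂ = 1.954 × 9.530 = 18.62 hours.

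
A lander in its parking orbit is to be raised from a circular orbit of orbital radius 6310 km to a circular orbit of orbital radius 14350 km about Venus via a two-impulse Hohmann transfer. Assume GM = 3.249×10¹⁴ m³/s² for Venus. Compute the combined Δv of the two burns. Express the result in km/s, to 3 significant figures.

Δv_total ≈ 2.32 km/s

r₁ = 6310 km = 6.310×10⁶ m.
r₂ = 14350 km = 1.435×10⁷ m.
Transfer ellipse a_t = (r₁ + r₂)/2 = 1.033×10⁷ m.
At r₁: circular v_c1 = √(μ/r₁) = 7176 m/s; transfer-periapsis v_p = √[μ(2/r₁ − 1/a_t)] = 8457 m/s.
Δv₁ = v_p − v_c1 = 1282 m/s.
At r₂: circular v_c2 = √(μ/r₂) = 4758 m/s; transfer-apoapsis v_a = √[μ(2/r₂ − 1/a_t)] = 3719 m/s.
Δv₂ = v_c2 − v_a = 1039 m/s.
Total Δv = Δv₁ + Δv₂ = 2321 m/s = 2.321 km/s.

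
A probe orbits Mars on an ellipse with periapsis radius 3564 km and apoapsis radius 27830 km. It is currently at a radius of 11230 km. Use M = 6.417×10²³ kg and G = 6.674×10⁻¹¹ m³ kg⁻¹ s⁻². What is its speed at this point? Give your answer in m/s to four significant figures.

v ≈ 2213 m/s

μ = GM = 6.674×10⁻¹¹ × 6.417×10²³ = 4.283×10¹³ m³/s².
Semi-major axis a = (r_p + r_a)/2 = 15697 km = 1.570×10⁷ m.
Vis-viva: v² = μ(2/r − 1/a) = 4.283×10¹³ × (1.781×10⁻⁷ − 6.371×10⁻⁸) = 4.899×10⁶ m²/s².
v = 2213 m/s.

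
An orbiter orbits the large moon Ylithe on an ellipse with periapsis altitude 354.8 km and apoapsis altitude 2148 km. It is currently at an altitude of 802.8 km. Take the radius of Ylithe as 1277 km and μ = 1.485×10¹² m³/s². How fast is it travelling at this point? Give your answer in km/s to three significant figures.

v ≈ 0.917 km/s

r_p = 1277 + 354.8 = 1631.8 km = 1.6318×10⁶ m.
r_a = 1277 + 2148 = 3425.0 km = 3.4250×10⁶ m.
r = 1277 + 802.8 = 2079.8 km = 2.080×10⁶ m.
Semi-major axis a = (r_p + r_a)/2 = 2528.4 km = 2.528×10⁶ m.
Vis-viva: v² = μ(2/r − 1/a) = 1.485×10¹² × (9.616×10⁻⁷ − 3.955×10⁻⁷) = 8.407×10⁵ m²/s².
v = 916.9 m/s = 0.9169 km/s.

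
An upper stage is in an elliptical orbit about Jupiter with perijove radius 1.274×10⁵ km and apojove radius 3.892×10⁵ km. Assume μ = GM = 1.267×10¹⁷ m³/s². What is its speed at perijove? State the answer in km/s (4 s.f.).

v ≈ 38.71 km/s

Semi-major axis a = (r_p + r_a)/2 = 2.5830×10⁵ km = 2.583×10⁸ m.
Vis-viva: v² = μ(2/r − 1/a) = 1.267×10¹⁷ × (1.570×10⁻⁸ − 3.871×10⁻⁹) = 1.498×10⁹ m²/s².
v = 38710 m/s = 38.71 km/s.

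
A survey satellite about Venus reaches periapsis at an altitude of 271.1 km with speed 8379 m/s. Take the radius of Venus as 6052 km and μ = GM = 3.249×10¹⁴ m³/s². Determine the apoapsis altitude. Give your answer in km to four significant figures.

r_p = 6052 + 271.1 = 6323.1 km = 6.323×10⁶ m.
Specific energy ε = v²/2 − μ/r = -1.628×10⁷ J/kg, so a = −μ/(2ε) = 9.979×10⁶ m.
The apsides satisfy r_p + r_a = 2a, so the apoapsis radius is 2a − r_p = 1.363×10⁷ m = 13635 km.
Apoapsis altitude = 13635 − 6052 = 7582.9 km.

apoapsis altitude ≈ 7583 km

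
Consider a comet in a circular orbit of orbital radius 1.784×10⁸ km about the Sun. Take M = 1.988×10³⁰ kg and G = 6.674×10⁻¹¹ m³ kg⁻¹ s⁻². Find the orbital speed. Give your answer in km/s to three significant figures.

μ = GM = 6.674×10⁻¹¹ × 1.988×10³⁰ = 1.327×10²⁰ m³/s².
r = 1.784×10⁸ km = 1.784×10¹¹ m.
For a circular orbit v = √(μ/r) = √(1.327×10²⁰ / 1.784×10¹¹) = √(7.437×10⁸) = 27270 m/s.
That is 27.27 km/s.

v ≈ 27.3 km/s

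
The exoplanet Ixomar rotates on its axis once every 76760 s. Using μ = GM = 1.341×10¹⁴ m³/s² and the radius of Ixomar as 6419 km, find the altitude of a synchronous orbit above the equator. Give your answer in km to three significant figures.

A synchronous orbit has period T, so by Kepler's third law a = (μT²/4π²)^(1/3).
μT²/4π² = 1.341×10¹⁴ × (7.676×10⁴)² / 39.48 = 2.001×10²² m³.
a = 2.715×10⁷ m = 27151 km.
Altitude h = a − R = 27151 − 6419 = 20732 km.

h_sync ≈ 20700 km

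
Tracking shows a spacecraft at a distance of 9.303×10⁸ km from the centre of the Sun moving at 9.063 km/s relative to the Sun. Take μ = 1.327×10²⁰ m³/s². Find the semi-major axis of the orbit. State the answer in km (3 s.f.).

r = 9.303×10¹¹ m.
Specific orbital energy ε = v²/2 − μ/r = (9063)²/2 − 1.327×10²⁰/9.303×10¹¹ = -1.016×10⁸ J/kg.
Since ε = −μ/(2a), a = −μ/(2ε) = 6.532×10¹¹ m = 6.5322×10⁸ km.

a ≈ 6.53×10⁸ km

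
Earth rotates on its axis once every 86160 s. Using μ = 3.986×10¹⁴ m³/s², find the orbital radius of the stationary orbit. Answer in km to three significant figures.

r_sync ≈ 42200 km

A synchronous orbit has period T, so by Kepler's third law a = (μT²/4π²)^(1/3).
μT²/4π² = 3.986×10¹⁴ × (8.616×10⁴)² / 39.48 = 7.495×10²² m³.
a = 4.216×10⁷ m = 42163 km.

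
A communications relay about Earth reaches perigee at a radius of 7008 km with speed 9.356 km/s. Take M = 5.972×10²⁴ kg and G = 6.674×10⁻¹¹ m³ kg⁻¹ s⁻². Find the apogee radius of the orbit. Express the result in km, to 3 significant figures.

μ = GM = 6.674×10⁻¹¹ × 5.972×10²⁴ = 3.986×10¹⁴ m³/s².
r_p = 7.008×10⁶ m.
Specific energy ε = v²/2 − μ/r = -1.311×10⁷ J/kg, so a = −μ/(2ε) = 1.521×10⁷ m.
The apsides satisfy r_p + r_a = 2a, so the apogee radius is 2a − r_p = 2.340×10⁷ m = 23402 km.

apogee radius ≈ 23400 km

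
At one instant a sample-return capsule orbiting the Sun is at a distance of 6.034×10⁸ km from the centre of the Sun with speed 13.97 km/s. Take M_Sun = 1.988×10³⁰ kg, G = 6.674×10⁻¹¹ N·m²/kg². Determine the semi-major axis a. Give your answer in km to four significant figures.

a ≈ 5.424×10⁸ km

μ = GM = 6.674×10⁻¹¹ × 1.988×10³⁰ = 1.327×10²⁰ m³/s².
r = 6.034×10¹¹ m.
Vis-viva rearranged: 1/a = 2/r − v²/μ = 3.315×10⁻¹² − 1.471×10⁻¹² = 1.844×10⁻¹² m⁻¹.
a = 5.424×10¹¹ m = 5.4241×10⁸ km.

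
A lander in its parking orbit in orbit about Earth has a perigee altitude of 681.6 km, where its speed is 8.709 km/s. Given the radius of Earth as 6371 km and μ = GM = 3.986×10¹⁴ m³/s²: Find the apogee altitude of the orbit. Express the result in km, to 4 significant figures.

r_p = 6371 + 681.6 = 7052.6 km = 7.053×10⁶ m.
Specific energy ε = v²/2 − μ/r = -1.859×10⁷ J/kg, so a = −μ/(2ε) = 1.072×10⁷ m.
The apsides satisfy r_p + r_a = 2a, so the apogee radius is 2a − r_p = 1.438×10⁷ m = 14383 km.
Apogee altitude = 14383 − 6371 = 8012.5 km.

apogee altitude ≈ 8012 km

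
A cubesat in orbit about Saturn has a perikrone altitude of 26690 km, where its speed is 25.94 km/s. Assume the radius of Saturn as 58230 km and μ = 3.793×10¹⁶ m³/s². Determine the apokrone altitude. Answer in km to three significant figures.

r_p = 58230 + 26690 = 84920 km = 8.492×10⁷ m.
Specific energy ε = v²/2 − μ/r = -1.102×10⁸ J/kg, so a = −μ/(2ε) = 1.721×10⁸ m.
The apsides satisfy r_p + r_a = 2a, so the apokrone radius is 2a − r_p = 2.592×10⁸ m = 2.5923×10⁵ km.
Apokrone altitude = 2.5923×10⁵ − 58230 = 2.0100×10⁵ km.

apokrone altitude ≈ 2.01×10⁵ km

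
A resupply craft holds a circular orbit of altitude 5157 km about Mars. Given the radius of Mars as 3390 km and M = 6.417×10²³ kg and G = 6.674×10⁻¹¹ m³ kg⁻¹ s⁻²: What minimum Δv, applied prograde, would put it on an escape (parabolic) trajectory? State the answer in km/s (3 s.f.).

μ = GM = 6.674×10⁻¹¹ × 6.417×10²³ = 4.283×10¹³ m³/s².
r = 3390 + 5157 = 8547.0 km = 8.5470×10⁶ m.
Circular speed v_c = √(μ/r) = 2238 m/s.
Escape speed v_esc = √(2μ/r) = √2 × v_c = 3166 m/s.
Δv = v_esc − v_c = 927.2 m/s = 0.9272 km/s.

Δv ≈ 0.927 km/s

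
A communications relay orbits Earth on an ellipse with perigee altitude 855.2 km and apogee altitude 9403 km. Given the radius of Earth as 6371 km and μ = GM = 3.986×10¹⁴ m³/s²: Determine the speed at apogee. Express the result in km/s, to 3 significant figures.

v ≈ 3.98 km/s

r_p = 6371 + 855.2 = 7226.2 km = 7.2262×10⁶ m.
r_a = 6371 + 9403 = 15774 km = 1.5774×10⁷ m.
Semi-major axis a = (r_p + r_a)/2 = 11500 km = 1.150×10⁷ m.
Vis-viva: v² = μ(2/r − 1/a) = 3.986×10¹⁴ × (1.268×10⁻⁷ − 8.696×10⁻⁸) = 1.588×10⁷ m²/s².
v = 3985 m/s = 3.985 km/s.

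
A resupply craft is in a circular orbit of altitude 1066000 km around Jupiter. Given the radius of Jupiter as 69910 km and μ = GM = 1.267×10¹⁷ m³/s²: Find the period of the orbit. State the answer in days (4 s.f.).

T ≈ 7.822 days

r = 69910 + 1066000 = 1135900 km = 1.1359×10⁹ m.
Kepler's third law: T = 2π√(r³/μ) = 2π√((1.136×10⁹)³ / 1.267×10¹⁷).
r³/μ = 1.157×10¹⁰ s², so T = 2π × 1.076×10⁵ = 6.758×10⁵ s.
Converting: 6.758×10⁵ s ÷ 86400 = 7.822 days.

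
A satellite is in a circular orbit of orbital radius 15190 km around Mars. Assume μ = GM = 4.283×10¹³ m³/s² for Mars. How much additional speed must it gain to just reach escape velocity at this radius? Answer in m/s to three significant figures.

r = 15190 km = 1.519×10⁷ m.
Circular speed v_c = √(μ/r) = 1679 m/s.
Escape speed v_esc = √(2μ/r) = √2 × v_c = 2375 m/s.
Δv = v_esc − v_c = 695.5 m/s.

Δv ≈ 696 m/s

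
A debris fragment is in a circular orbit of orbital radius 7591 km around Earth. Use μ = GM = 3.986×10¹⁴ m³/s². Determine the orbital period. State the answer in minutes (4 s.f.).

r = 7591 km = 7.591×10⁶ m.
Kepler's third law: T = 2π√(r³/μ) = 2π√((7.591×10⁶)³ / 3.986×10¹⁴).
r³/μ = 1.097×10⁶ s², so T = 2π × 1.048×10³ = 6.582×10³ s.
Converting: 6.582×10³ s ÷ 60.00 = 109.7 minutes.

T ≈ 109.7 minutes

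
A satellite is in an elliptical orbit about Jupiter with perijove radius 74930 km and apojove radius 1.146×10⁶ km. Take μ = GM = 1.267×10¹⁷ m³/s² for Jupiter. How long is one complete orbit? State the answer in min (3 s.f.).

T ≈ 4440 min

Semi-major axis a = (r_p + r_a)/2 = (74930 + 1.1460×10⁶)/2 = 6.1046×10⁵ km = 6.105×10⁸ m.
By Kepler's third law T = 2π√(a³/μ) = 2π × 4.237×10⁴ = 2.662×10⁵ s.
= 4437 min.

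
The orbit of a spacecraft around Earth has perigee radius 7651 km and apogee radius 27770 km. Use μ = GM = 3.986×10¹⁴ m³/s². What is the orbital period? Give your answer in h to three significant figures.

Semi-major axis a = (r_p + r_a)/2 = (7651.0 + 27770)/2 = 17710 km = 1.771×10⁷ m.
By Kepler's third law T = 2π√(a³/μ) = 2π × 3.733×10³ = 2.346×10⁴ s.
= 6.516 h.

T ≈ 6.52 h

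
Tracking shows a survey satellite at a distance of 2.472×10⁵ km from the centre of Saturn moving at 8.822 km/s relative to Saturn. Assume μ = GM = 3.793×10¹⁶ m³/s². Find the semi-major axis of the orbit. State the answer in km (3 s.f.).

a ≈ 1.66×10⁵ km

r = 2.472×10⁸ m.
Specific orbital energy ε = v²/2 − μ/r = (8822)²/2 − 3.793×10¹⁶/2.472×10⁸ = -1.145×10⁸ J/kg.
Since ε = −μ/(2a), a = −μ/(2ε) = 1.656×10⁸ m = 1.6560×10⁵ km.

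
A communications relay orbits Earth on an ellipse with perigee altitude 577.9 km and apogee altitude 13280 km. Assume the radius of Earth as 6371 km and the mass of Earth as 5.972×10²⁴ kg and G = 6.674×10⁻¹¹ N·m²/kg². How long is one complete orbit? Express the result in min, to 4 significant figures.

T ≈ 254.4 min

μ = GM = 6.674×10⁻¹¹ × 5.972×10²⁴ = 3.986×10¹⁴ m³/s².
r_p = 6371 + 577.9 = 6948.9 km = 6.9489×10⁶ m.
r_a = 6371 + 13280 = 19651 km = 1.9651×10⁷ m.
Semi-major axis a = (r_p + r_a)/2 = (6948.9 + 19651)/2 = 13300 km = 1.330×10⁷ m.
By Kepler's third law T = 2π√(a³/μ) = 2π × 2.430×10³ = 1.527×10⁴ s.
= 254.4 min.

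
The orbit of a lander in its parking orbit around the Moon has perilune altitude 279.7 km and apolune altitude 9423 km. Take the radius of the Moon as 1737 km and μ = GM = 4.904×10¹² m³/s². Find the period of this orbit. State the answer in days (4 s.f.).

T ≈ 0.5553 days

r_p = 1737 + 279.7 = 2016.7 km = 2.0167×10⁶ m.
r_a = 1737 + 9423 = 11160 km = 1.1160×10⁷ m.
Semi-major axis a = (r_p + r_a)/2 = (2016.7 + 11160)/2 = 6588.4 km = 6.588×10⁶ m.
By Kepler's third law T = 2π√(a³/μ) = 2π × 7.636×10³ = 4.798×10⁴ s.
= 0.5553 days.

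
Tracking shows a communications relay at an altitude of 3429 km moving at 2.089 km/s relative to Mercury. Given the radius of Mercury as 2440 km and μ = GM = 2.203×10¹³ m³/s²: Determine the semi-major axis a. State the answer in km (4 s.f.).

r = 2440 + 3429 = 5869.0 km = 5.869×10⁶ m.
Vis-viva rearranged: 1/a = 2/r − v²/μ = 3.408×10⁻⁷ − 1.981×10⁻⁷ = 1.427×10⁻⁷ m⁻¹.
a = 7.009×10⁶ m = 7008.5 km.

a ≈ 7009 km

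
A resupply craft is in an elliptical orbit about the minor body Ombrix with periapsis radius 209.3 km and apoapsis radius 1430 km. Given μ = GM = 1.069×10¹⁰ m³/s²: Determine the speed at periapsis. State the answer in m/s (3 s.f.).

v ≈ 299 m/s

Semi-major axis a = (r_p + r_a)/2 = 819.65 km = 8.196×10⁵ m.
Vis-viva: v² = μ(2/r − 1/a) = 1.069×10¹⁰ × (9.556×10⁻⁶ − 1.220×10⁻⁶) = 8.911×10⁴ m²/s².
v = 298.5 m/s.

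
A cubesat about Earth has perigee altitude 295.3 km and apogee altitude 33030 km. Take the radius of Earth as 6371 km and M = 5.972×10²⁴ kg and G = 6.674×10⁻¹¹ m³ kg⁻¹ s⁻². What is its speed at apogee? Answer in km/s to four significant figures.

μ = GM = 6.674×10⁻¹¹ × 5.972×10²⁴ = 3.986×10¹⁴ m³/s².
r_p = 6371 + 295.3 = 6666.3 km = 6.6663×10⁶ m.
r_a = 6371 + 33030 = 39401 km = 3.9401×10⁷ m.
Semi-major axis a = (r_p + r_a)/2 = 23034 km = 2.303×10⁷ m.
Vis-viva: v² = μ(2/r − 1/a) = 3.986×10¹⁴ × (5.076×10⁻⁸ − 4.341×10⁻⁸) = 2.928×10⁶ m²/s².
v = 1711 m/s = 1.711 km/s.

v ≈ 1.711 km/s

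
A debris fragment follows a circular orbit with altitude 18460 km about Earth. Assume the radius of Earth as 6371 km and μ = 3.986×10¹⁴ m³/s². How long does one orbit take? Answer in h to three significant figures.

T ≈ 10.8 h

r = 6371 + 18460 = 24831 km = 2.4831×10⁷ m.
Kepler's third law: T = 2π√(r³/μ) = 2π√((2.483×10⁷)³ / 3.986×10¹⁴).
r³/μ = 3.841×10⁷ s², so T = 2π × 6.198×10³ = 3.894×10⁴ s.
Converting: 3.894×10⁴ s ÷ 3600 = 10.82 h.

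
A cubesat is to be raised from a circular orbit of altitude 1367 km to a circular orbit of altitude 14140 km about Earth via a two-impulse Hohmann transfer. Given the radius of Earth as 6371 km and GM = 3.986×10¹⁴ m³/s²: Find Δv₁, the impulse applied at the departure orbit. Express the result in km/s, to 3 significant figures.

r₁ = 6371 + 1367 = 7738.0 km = 7.7380×10⁶ m.
r₂ = 6371 + 14140 = 20511 km = 2.0511×10⁷ m.
Transfer ellipse a_t = (r₁ + r₂)/2 = 1.412×10⁷ m.
At r₁: circular v_c1 = √(μ/r₁) = 7177 m/s; transfer-perigee v_p = √[μ(2/r₁ − 1/a_t)] = 8649 m/s.
Δv₁ = v_p − v_c1 = 1472 m/s.
= 1.472 km/s.

Δv ≈ 1.47 km/s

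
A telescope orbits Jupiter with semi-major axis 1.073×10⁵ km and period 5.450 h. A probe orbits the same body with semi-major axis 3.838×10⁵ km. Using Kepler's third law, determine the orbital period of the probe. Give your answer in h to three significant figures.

Kepler's third law: T² ∝ a³, so T₂ = T₁ (a₂/a₁)^(3/2).
a₂/a₁ = 3.577, (a₂/a₁)^(3/2) = 6.765.
T₂ = 5.450 × 6.765 = 36.87 h.

T₂ ≈ 36.9 h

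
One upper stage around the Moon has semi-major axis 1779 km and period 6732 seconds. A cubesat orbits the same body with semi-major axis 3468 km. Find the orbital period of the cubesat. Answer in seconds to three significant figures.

Kepler's third law: T² ∝ a³, so T₂ = T₁ (a₂/a₁)^(3/2).
a₂/a₁ = 1.949, (a₂/a₁)^(3/2) = 2.722.
T₂ = 6732 × 2.722 = 18320 seconds.

T₂ ≈ 18300 seconds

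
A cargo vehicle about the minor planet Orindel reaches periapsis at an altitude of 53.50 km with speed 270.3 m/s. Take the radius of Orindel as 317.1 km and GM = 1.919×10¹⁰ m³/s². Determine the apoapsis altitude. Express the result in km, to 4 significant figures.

apoapsis altitude ≈ 570.7 km

r_p = 317.1 + 53.50 = 370.60 km = 3.706×10⁵ m.
Specific energy ε = v²/2 − μ/r = -1.525×10⁴ J/kg, so a = −μ/(2ε) = 6.292×10⁵ m.
The apsides satisfy r_p + r_a = 2a, so the apoapsis radius is 2a − r_p = 8.878×10⁵ m = 887.77 km.
Apoapsis altitude = 887.77 − 317.1 = 570.67 km.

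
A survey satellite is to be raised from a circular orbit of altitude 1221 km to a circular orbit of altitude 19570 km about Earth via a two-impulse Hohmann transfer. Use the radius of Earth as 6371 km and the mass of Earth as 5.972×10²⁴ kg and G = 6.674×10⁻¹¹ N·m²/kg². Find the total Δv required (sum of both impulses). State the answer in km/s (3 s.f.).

Δv_total ≈ 3.05 km/s

μ = GM = 6.674×10⁻¹¹ × 5.972×10²⁴ = 3.986×10¹⁴ m³/s².
r₁ = 6371 + 1221 = 7592.0 km = 7.5920×10⁶ m.
r₂ = 6371 + 19570 = 25941 km = 2.5941×10⁷ m.
Transfer ellipse a_t = (r₁ + r₂)/2 = 1.677×10⁷ m.
At r₁: circular v_c1 = √(μ/r₁) = 7246 m/s; transfer-perigee v_p = √[μ(2/r₁ − 1/a_t)] = 9013 m/s.
Δv₁ = v_p − v_c1 = 1767 m/s.
At r₂: circular v_c2 = √(μ/r₂) = 3920 m/s; transfer-apogee v_a = √[μ(2/r₂ − 1/a_t)] = 2638 m/s.
Δv₂ = v_c2 − v_a = 1282 m/s.
Total Δv = Δv₁ + Δv₂ = 3049 m/s = 3.049 km/s.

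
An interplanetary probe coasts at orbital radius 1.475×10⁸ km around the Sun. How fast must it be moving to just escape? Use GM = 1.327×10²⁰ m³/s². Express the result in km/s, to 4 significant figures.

r = 1.475×10⁸ km = 1.475×10¹¹ m.
Escape speed v_esc = √(2μ/r) = √(2 × 1.327×10²⁰ / 1.475×10¹¹) = √(1.799×10⁹) = 42420 m/s.
= 42.42 km/s.

v_esc ≈ 42.42 km/s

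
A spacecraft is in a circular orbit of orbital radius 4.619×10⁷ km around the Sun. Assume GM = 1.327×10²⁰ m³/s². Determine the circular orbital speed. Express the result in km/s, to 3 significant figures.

v ≈ 53.6 km/s

r = 4.619×10⁷ km = 4.619×10¹⁰ m.
For a circular orbit v = √(μ/r) = √(1.327×10²⁰ / 4.619×10¹⁰) = √(2.873×10⁹) = 53600 m/s.
That is 53.60 km/s.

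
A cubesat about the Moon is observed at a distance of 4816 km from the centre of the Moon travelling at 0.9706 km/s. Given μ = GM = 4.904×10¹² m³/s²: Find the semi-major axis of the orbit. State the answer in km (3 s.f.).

a ≈ 4480 km

r = 4.816×10⁶ m.
Specific orbital energy ε = v²/2 − μ/r = (970.6)²/2 − 4.904×10¹²/4.816×10⁶ = -5.472×10⁵ J/kg.
Since ε = −μ/(2a), a = −μ/(2ε) = 4.481×10⁶ m = 4480.7 km.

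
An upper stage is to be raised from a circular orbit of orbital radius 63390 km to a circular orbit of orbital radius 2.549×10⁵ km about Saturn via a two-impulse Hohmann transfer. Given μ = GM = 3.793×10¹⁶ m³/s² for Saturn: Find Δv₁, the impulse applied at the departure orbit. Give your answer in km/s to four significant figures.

Δv ≈ 6.496 km/s

r₁ = 63390 km = 6.339×10⁷ m.
r₂ = 2.549×10⁵ km = 2.549×10⁸ m.
Transfer ellipse a_t = (r₁ + r₂)/2 = 1.591×10⁸ m.
At r₁: circular v_c1 = √(μ/r₁) = 24460 m/s; transfer-perikrone v_p = √[μ(2/r₁ − 1/a_t)] = 30960 m/s.
Δv₁ = v_p − v_c1 = 6496 m/s.
= 6.496 km/s.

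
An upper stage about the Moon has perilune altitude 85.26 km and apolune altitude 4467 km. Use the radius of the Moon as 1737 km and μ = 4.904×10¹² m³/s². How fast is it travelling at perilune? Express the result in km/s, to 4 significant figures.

r_p = 1737 + 85.26 = 1822.3 km = 1.8223×10⁶ m.
r_a = 1737 + 4467 = 6204.0 km = 6.2040×10⁶ m.
Semi-major axis a = (r_p + r_a)/2 = 4013.1 km = 4.013×10⁶ m.
Vis-viva: v² = μ(2/r − 1/a) = 4.904×10¹² × (1.098×10⁻⁶ − 2.492×10⁻⁷) = 4.160×10⁶ m²/s².
v = 2040 m/s = 2.040 km/s.

v ≈ 2.040 km/s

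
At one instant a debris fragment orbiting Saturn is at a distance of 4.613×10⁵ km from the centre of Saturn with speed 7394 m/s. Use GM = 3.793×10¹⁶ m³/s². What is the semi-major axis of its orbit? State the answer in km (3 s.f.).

a ≈ 3.46×10⁵ km

r = 4.613×10⁸ m.
Specific orbital energy ε = v²/2 − μ/r = (7394)²/2 − 3.793×10¹⁶/4.613×10⁸ = -5.489×10⁷ J/kg.
Since ε = −μ/(2a), a = −μ/(2ε) = 3.455×10⁸ m = 3.4552×10⁵ km.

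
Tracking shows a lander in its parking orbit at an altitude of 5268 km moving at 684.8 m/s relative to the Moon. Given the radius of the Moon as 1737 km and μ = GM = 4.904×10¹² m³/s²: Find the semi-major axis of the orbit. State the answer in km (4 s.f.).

r = 1737 + 5268 = 7005.0 km = 7.005×10⁶ m.
Specific orbital energy ε = v²/2 − μ/r = (684.8)²/2 − 4.904×10¹²/7.005×10⁶ = -4.656×10⁵ J/kg.
Since ε = −μ/(2a), a = −μ/(2ε) = 5.266×10⁶ m = 5266.4 km.

a ≈ 5266 km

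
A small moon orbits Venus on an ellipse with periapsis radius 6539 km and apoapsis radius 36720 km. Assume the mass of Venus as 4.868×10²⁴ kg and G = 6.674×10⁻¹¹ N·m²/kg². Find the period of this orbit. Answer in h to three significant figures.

T ≈ 9.74 h

μ = GM = 6.674×10⁻¹¹ × 4.868×10²⁴ = 3.249×10¹⁴ m³/s².
Semi-major axis a = (r_p + r_a)/2 = (6539.0 + 36720)/2 = 21630 km = 2.163×10⁷ m.
By Kepler's third law T = 2π√(a³/μ) = 2π × 5.581×10³ = 3.507×10⁴ s.
= 9.740 h.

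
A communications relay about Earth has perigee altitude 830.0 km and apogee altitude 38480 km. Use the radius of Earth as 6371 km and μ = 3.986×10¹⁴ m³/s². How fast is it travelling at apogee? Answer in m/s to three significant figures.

r_p = 6371 + 830.0 = 7201.0 km = 7.2010×10⁶ m.
r_a = 6371 + 38480 = 44851 km = 4.4851×10⁷ m.
Semi-major axis a = (r_p + r_a)/2 = 26026 km = 2.603×10⁷ m.
Vis-viva: v² = μ(2/r − 1/a) = 3.986×10¹⁴ × (4.459×10⁻⁸ − 3.842×10⁻⁸) = 2.459×10⁶ m²/s².
v = 1568 m/s.

v ≈ 1570 m/s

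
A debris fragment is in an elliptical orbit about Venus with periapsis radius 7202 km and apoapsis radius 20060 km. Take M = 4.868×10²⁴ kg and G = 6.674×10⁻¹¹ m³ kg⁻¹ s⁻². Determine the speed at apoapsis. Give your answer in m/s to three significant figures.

μ = GM = 6.674×10⁻¹¹ × 4.868×10²⁴ = 3.249×10¹⁴ m³/s².
Semi-major axis a = (r_p + r_a)/2 = 13631 km = 1.363×10⁷ m.
Vis-viva: v² = μ(2/r − 1/a) = 3.249×10¹⁴ × (9.970×10⁻⁸ − 7.336×10⁻⁸) = 8.557×10⁶ m²/s².
v = 2925 m/s.

v ≈ 2930 m/s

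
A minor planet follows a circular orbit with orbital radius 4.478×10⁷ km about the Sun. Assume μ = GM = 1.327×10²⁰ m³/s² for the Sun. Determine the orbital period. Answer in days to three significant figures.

r = 4.478×10⁷ km = 4.478×10¹⁰ m.
Kepler's third law: T = 2π√(r³/μ) = 2π√((4.478×10¹⁰)³ / 1.327×10²⁰).
r³/μ = 6.767×10¹¹ s², so T = 2π × 8.226×10⁵ = 5.169×10⁶ s.
Converting: 5.169×10⁶ s ÷ 86400 = 59.82 days.

T ≈ 59.8 days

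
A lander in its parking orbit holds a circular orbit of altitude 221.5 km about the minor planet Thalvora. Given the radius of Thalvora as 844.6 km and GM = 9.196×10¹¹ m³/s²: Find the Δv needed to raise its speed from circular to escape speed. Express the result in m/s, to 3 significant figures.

Δv ≈ 385 m/s

r = 844.6 + 221.5 = 1066.1 km = 1.0661×10⁶ m.
Circular speed v_c = √(μ/r) = 928.8 m/s.
Escape speed v_esc = √(2μ/r) = √2 × v_c = 1313 m/s.
Δv = v_esc − v_c = 384.7 m/s.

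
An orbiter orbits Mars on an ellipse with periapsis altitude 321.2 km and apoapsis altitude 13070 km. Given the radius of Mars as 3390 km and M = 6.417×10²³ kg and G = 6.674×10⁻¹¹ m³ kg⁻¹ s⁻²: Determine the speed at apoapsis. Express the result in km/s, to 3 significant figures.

μ = GM = 6.674×10⁻¹¹ × 6.417×10²³ = 4.283×10¹³ m³/s².
r_p = 3390 + 321.2 = 3711.2 km = 3.7112×10⁶ m.
r_a = 3390 + 13070 = 16460 km = 1.6460×10⁷ m.
Semi-major axis a = (r_p + r_a)/2 = 10086 km = 1.009×10⁷ m.
Vis-viva: v² = μ(2/r − 1/a) = 4.283×10¹³ × (1.215×10⁻⁷ − 9.915×10⁻⁸) = 9.574×10⁵ m²/s².
v = 978.5 m/s = 0.9785 km/s.

v ≈ 0.978 km/s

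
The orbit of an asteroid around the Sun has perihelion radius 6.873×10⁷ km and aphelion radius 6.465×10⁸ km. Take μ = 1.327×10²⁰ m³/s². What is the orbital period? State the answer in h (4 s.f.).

T ≈ 32400 h

Semi-major axis a = (r_p + r_a)/2 = (6.8730×10⁷ + 6.4650×10⁸)/2 = 3.5762×10⁸ km = 3.576×10¹¹ m.
By Kepler's third law T = 2π√(a³/μ) = 2π × 1.856×10⁷ = 1.166×10⁸ s.
= 32400 h.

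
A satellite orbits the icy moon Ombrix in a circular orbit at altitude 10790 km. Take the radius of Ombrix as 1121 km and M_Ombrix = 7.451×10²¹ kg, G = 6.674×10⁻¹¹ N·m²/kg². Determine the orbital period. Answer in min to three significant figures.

T ≈ 6100 min

μ = GM = 6.674×10⁻¹¹ × 7.451×10²¹ = 4.973×10¹¹ m³/s².
r = 1121 + 10790 = 11911 km = 1.1911×10⁷ m.
Kepler's third law: T = 2π√(r³/μ) = 2π√((1.191×10⁷)³ / 4.973×10¹¹).
r³/μ = 3.398×10⁹ s², so T = 2π × 5.829×10⁴ = 3.663×10⁵ s.
Converting: 3.663×10⁵ s ÷ 60.00 = 6105 min.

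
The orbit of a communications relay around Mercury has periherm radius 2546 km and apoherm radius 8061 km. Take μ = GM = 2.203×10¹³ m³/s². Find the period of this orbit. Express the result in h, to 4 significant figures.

Semi-major axis a = (r_p + r_a)/2 = (2546.0 + 8061.0)/2 = 5303.5 km = 5.304×10⁶ m.
By Kepler's third law T = 2π√(a³/μ) = 2π × 2.602×10³ = 1.635×10⁴ s.
= 4.542 h.

T ≈ 4.542 h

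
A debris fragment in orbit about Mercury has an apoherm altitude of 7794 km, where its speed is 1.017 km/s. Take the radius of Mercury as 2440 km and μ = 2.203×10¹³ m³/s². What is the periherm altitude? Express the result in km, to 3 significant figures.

periherm altitude ≈ 796 km

r_a = 2440 + 7794 = 10234 km = 1.023×10⁷ m.
Specific energy ε = v²/2 − μ/r = -1.635×10⁶ J/kg, so a = −μ/(2ε) = 6.735×10⁶ m.
The apsides satisfy r_p + r_a = 2a, so the periherm radius is 2a − r_a = 3.236×10⁶ m = 3236.0 km.
Periherm altitude = 3236.0 − 2440 = 796.02 km.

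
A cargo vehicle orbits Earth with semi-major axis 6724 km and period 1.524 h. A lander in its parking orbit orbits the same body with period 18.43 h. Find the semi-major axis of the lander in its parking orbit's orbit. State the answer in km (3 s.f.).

Kepler's third law: a³ ∝ T², so a₂ = a₁ (T₂/T₁)^(2/3).
T₂/T₁ = 12.09, (T₂/T₁)^(2/3) = 5.269.
a₂ = 6724 × 5.269 = 35430 km.

a₂ ≈ 35400 km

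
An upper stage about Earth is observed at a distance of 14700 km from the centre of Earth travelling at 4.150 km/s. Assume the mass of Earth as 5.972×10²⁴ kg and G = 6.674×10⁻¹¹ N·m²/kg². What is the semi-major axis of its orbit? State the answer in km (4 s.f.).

a ≈ 10770 km

μ = GM = 6.674×10⁻¹¹ × 5.972×10²⁴ = 3.986×10¹⁴ m³/s².
r = 1.470×10⁷ m.
Specific orbital energy ε = v²/2 − μ/r = (4150)²/2 − 3.986×10¹⁴/1.470×10⁷ = -1.850×10⁷ J/kg.
Since ε = −μ/(2a), a = −μ/(2ε) = 1.077×10⁷ m = 10771 km.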